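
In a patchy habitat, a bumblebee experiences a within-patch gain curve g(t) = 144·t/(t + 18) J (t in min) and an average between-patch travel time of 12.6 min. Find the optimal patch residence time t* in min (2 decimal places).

By the marginal value theorem, leave when the instantaneous gain rate g'(t) equals the habitat-wide average g(t)/(T + t).
g'(t) = 144·18/(t + 18)². Setting 144·18/(t+18)² = 144t/[(t+18)(12.6+t)] gives 18(12.6+t) = t(t+18), so t² = 18×12.6 = 226.8.
t* = √226.8 = 15.06 min.

15.06 min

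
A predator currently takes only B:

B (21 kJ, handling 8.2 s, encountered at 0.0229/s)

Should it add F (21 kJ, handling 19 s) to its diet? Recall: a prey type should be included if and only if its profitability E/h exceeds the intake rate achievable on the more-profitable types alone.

Intake rate on the current diet: R = (0.0229×21) / (1 + 0.0229×8.2) = 0.4809/1.188 = 0.4049 kJ/s.
F: E/h = 21/19 = 1.105 kJ/s.
Since 1.105 > R, including F increases the long-run rate.

Yes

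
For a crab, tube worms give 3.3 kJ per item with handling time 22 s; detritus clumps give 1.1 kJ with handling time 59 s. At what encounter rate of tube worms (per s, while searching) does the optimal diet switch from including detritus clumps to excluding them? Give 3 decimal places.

Drop detritus clumps once their profitability E₂/h₂ falls below the rate achievable on tube worms alone: E₂/h₂ = λE₁/(1 + λh₁).
Solve for λ: λE₁h₂ = E₂(1 + λh₁) → λ(E₁h₂ − E₂h₁) = E₂ → λ = E₂/(E₁h₂ − E₂h₁).
λ = 1.1/(3.3×59 − 1.1×22) = 1.1/170.5 = 0.006452 per s.

0.006 per s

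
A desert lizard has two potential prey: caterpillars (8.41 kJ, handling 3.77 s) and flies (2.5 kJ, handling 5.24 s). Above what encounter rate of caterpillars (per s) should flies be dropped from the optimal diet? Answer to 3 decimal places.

0.072 per s

At the threshold, the rate on caterpillars alone equals the profitability of flies: λ·8.41/(1 + λ·3.77) = 2.5/5.24 = 0.4771.
Rearranging, λ(8.41 − 0.4771×3.77) = 0.4771, so λ = 0.4771/6.611 = 0.07216 per s.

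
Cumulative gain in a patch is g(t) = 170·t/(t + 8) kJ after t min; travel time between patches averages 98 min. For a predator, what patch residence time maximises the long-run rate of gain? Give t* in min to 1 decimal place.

28.0 min

Optimal t* satisfies g'(t*) = g(t*)/(T + t*).
g'(t) = 170·8/(t + 8)². Setting 170·8/(t+8)² = 170t/[(t+8)(98+t)] gives 8(98+t) = t(t+8), so t² = 8×98 = 784.
t* = √784 = 28 min.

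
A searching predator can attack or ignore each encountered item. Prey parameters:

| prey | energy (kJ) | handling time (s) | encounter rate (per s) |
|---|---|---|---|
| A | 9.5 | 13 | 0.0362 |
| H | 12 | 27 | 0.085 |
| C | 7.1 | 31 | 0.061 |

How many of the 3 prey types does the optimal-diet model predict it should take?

E/h in descending order: A 0.731, H 0.444, C 0.229 kJ/s. The optimal diet is the largest prefix of this list for which every included type satisfies E_i/h_i > R on the types above it.
Rate on top 1: 0.2339. H: 0.444 > 0.2339 → include.
Rate on top 2: 0.3622. C: 0.229 < 0.3622 → exclude; stop.
Optimal diet: A, H — 2 of 3 types.

2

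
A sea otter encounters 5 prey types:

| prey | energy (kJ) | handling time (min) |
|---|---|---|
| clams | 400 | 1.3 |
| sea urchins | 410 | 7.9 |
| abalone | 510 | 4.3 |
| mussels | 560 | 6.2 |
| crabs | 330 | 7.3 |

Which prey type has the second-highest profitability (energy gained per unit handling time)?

abalone

In descending order of E/h:
clams: 400/1.3 = 308 kJ/min
abalone: 510/4.3 = 119 kJ/min
mussels: 560/6.2 = 90.3 kJ/min
sea urchins: 410/7.9 = 51.9 kJ/min
crabs: 330/7.3 = 45.2 kJ/min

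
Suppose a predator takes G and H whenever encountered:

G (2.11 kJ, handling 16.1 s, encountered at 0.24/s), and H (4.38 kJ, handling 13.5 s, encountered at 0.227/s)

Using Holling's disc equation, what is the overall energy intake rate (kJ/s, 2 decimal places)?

Energy encountered per unit search time: 0.24×2.11 + 0.227×4.38 = 1.501 kJ/s.
Handling time per unit search time: 0.24×16.1 + 0.227×13.5 = 6.929.
Rate = 1.501/(1 + 6.929) = 0.1893 kJ/s.

0.19 kJ/s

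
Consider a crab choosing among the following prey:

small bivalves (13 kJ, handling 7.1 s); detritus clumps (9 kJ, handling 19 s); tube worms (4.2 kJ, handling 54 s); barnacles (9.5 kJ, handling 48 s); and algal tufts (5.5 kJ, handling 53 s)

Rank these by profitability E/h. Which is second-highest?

detritus clumps

Profitability E/h (kJ/s): small bivalves = 13/7.1 = 1.83, detritus clumps = 9/19 = 0.474, tube worms = 4.2/54 = 0.0778, barnacles = 9.5/48 = 0.198, algal tufts = 5.5/53 = 0.104.
Ranked: small bivalves > detritus clumps > barnacles > algal tufts > tube worms.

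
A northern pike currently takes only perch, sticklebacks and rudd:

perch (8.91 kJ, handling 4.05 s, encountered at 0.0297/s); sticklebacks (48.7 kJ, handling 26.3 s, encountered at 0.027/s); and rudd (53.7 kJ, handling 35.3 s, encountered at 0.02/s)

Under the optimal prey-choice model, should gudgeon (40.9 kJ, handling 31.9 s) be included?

Intake rate on the current diet: R = (0.0297×8.91 + 0.027×48.7 + 0.02×53.7) / (1 + 0.0297×4.05 + 0.027×26.3 + 0.02×35.3) = 2.654/2.536 = 1.046 kJ/s.
Profitability of gudgeon: 40.9/31.9 = 1.282 kJ/s.
Since 1.282 > R, including gudgeon increases the long-run rate.

Yes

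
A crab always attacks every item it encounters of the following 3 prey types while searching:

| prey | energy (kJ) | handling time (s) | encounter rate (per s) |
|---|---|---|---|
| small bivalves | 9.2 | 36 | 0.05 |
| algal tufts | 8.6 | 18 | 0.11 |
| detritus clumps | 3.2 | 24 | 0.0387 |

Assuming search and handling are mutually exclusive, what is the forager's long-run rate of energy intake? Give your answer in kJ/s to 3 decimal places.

Energy encountered per unit search time: 0.05×9.2 + 0.11×8.6 + 0.0387×3.2 = 1.53 kJ/s.
Handling time per unit search time: 0.05×36 + 0.11×18 + 0.0387×24 = 4.709.
Rate = 1.53/(1 + 4.709) = 0.268 kJ/s.

0.268 kJ/s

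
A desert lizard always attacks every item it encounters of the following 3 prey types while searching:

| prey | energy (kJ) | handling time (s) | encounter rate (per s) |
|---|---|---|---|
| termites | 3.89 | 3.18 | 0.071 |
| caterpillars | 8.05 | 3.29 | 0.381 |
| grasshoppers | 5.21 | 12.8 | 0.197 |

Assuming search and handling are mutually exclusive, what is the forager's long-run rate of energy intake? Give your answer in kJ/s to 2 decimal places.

0.87 kJ/s

R = (0.071×3.89 + 0.381×8.05 + 0.197×5.21) / (1 + 0.071×3.18 + 0.381×3.29 + 0.197×12.8) = 4.37/5.001 = 0.8738 kJ/s.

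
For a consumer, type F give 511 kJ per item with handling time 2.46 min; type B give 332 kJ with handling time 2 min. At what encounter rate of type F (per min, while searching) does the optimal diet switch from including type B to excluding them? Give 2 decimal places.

1.62 per min

The zero-one rule: include type B iff E₂/h₂ > λE₁/(1+λh₁). Equality gives the switch point.
λE₁h₂ = E₂ + λE₂h₁ ⇒ λ = E₂/(E₁h₂ − E₂h₁) = 332/(1022 − 816.7) = 1.617 per min.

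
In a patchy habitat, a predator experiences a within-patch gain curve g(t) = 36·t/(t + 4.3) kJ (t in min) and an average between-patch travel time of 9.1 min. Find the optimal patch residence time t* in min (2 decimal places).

By the marginal value theorem, leave when the instantaneous gain rate g'(t) equals the habitat-wide average g(t)/(T + t).
g'(t) = 36·4.3/(t + 4.3)². Setting 36·4.3/(t+4.3)² = 36t/[(t+4.3)(9.1+t)] gives 4.3(9.1+t) = t(t+4.3), so t² = 4.3×9.1 = 39.13.
t* = √39.13 = 6.255 min.

6.26 min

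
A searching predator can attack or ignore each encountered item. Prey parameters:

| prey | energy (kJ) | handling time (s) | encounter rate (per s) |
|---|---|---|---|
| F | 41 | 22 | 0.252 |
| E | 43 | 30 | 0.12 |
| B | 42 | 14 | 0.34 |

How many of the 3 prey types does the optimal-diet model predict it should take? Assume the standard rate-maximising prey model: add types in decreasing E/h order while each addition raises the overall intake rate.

1

Profitabilities (E/h, kJ/s): B 3, F 1.86, E 1.43. Add prey in this order while the next type's profitability exceeds the intake rate on those already taken.
Rate on top 1: 2.479. F: 1.86 < 2.479 → exclude; stop.
Optimal diet: B — 1 of 3 types.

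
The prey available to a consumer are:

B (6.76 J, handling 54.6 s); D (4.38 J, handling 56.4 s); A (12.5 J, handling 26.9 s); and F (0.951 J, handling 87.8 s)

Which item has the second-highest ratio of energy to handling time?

In descending order of E/h:
A: 12.5/26.9 = 0.465 J/s
B: 6.76/54.6 = 0.124 J/s
D: 4.38/56.4 = 0.0777 J/s
F: 0.951/87.8 = 0.0108 J/s

B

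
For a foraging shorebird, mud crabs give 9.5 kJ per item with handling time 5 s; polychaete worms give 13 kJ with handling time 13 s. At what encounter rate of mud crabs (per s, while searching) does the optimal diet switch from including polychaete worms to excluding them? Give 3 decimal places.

At the threshold, the rate on mud crabs alone equals the profitability of polychaete worms: λ·9.5/(1 + λ·5) = 13/13 = 1.
Rearranging, λ(9.5 − 1×5) = 1, so λ = 1/4.5 = 0.2222 per s.

0.222 per s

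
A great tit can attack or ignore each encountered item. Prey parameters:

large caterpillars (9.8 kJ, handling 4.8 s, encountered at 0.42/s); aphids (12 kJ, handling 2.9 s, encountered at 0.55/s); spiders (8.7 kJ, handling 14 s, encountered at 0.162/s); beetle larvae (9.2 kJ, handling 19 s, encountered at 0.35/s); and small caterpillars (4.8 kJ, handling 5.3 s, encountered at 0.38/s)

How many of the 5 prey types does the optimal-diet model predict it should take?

Profitabilities (E/h, kJ/s): aphids 4.14, large caterpillars 2.04, small caterpillars 0.906, spiders 0.621, beetle larvae 0.484. Add prey in this order while the next type's profitability exceeds the intake rate on those already taken.
Rate on top 1: 2.543. large caterpillars: 2.04 < 2.543 → exclude; stop.
Optimal diet: aphids — 1 of 5 types.

1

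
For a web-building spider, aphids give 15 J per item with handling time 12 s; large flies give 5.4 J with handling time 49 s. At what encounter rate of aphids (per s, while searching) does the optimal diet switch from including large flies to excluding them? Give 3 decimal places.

The zero-one rule: include large flies iff E₂/h₂ > λE₁/(1+λh₁). Equality gives the switch point.
λE₁h₂ = E₂ + λE₂h₁ ⇒ λ = E₂/(E₁h₂ − E₂h₁) = 5.4/(735 − 64.8) = 0.008057 per s.

0.008 per s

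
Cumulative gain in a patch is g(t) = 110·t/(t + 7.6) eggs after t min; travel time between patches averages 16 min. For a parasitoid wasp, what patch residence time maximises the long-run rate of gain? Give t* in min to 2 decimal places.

11.03 min

Maximise g(t)/(T+t): set derivative to zero → g'(t)(T+t) = g(t).
g'(t) = 110·7.6/(t + 7.6)². Setting 110·7.6/(t+7.6)² = 110t/[(t+7.6)(16+t)] gives 7.6(16+t) = t(t+7.6), so t² = 7.6×16 = 121.6.
t* = √121.6 = 11.03 min.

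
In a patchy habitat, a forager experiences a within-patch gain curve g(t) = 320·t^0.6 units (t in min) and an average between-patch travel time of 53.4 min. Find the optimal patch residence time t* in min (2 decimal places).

By the marginal value theorem, leave when the instantaneous gain rate g'(t) equals the habitat-wide average g(t)/(T + t).
g'(t) = 0.6·320·t^-0.4. Setting 0.6·320·t^-0.4 = 320·t^0.6/(53.4+t) gives 0.6(53.4+t) = t, so 0.40·t = 0.6×53.4.
t* = 0.6×53.4/0.40 = 80.1 min.

80.10 min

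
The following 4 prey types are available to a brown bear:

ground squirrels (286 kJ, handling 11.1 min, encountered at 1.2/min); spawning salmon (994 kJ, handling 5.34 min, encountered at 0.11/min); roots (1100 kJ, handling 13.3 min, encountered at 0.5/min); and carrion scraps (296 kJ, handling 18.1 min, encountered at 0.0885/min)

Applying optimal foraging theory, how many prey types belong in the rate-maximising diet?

Profitabilities (E/h, kJ/min): spawning salmon 186, roots 82.7, ground squirrels 25.8, carrion scraps 16.4. Add prey in this order while the next type's profitability exceeds the intake rate on those already taken.
Rate on top 1: 68.88. roots: 82.7 > 68.88 → include.
Rate on top 2: 80.04. ground squirrels: 25.8 < 80.04 → exclude; stop.
Optimal diet: spawning salmon, roots — 2 of 4 types.

2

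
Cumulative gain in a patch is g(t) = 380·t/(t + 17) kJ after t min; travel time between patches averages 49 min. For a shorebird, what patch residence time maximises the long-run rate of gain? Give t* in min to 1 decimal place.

28.9 min

Maximise g(t)/(T+t): set derivative to zero → g'(t)(T+t) = g(t).
g'(t) = 380·17/(t + 17)². Setting 380·17/(t+17)² = 380t/[(t+17)(49+t)] gives 17(49+t) = t(t+17), so t² = 17×49 = 833.
t* = √833 = 28.86 min.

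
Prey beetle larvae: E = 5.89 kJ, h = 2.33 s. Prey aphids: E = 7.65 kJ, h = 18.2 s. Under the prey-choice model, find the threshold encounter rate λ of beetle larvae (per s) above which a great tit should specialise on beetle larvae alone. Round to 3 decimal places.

0.086 per s

Drop aphids once their profitability E₂/h₂ falls below the rate achievable on beetle larvae alone: E₂/h₂ = λE₁/(1 + λh₁).
Solve for λ: λE₁h₂ = E₂(1 + λh₁) → λ(E₁h₂ − E₂h₁) = E₂ → λ = E₂/(E₁h₂ − E₂h₁).
λ = 7.65/(5.89×18.2 − 7.65×2.33) = 7.65/89.37 = 0.0856 per s.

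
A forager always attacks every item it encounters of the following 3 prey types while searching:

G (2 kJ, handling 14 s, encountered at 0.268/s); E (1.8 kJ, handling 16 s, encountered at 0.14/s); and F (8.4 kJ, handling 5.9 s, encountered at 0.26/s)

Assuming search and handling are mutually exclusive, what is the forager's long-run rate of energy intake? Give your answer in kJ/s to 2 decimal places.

R = Σλ_iE_i / (1 + Σλ_ih_i)
Numerator: 0.268×2 + 0.14×1.8 + 0.26×8.4 = 2.972
Denominator: 1 + 0.268×14 + 0.14×16 + 0.26×5.9 = 8.526
R = 2.972/8.526 = 0.3486 kJ/s

0.35 kJ/s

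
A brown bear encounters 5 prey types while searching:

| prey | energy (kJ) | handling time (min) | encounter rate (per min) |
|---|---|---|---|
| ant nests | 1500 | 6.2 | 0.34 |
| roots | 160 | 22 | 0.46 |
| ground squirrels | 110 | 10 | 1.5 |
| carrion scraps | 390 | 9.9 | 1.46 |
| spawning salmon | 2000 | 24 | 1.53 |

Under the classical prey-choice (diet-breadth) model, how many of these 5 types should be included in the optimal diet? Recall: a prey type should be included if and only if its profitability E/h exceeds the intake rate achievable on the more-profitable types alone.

1

Profitabilities (E/h, kJ/min): ant nests 242, spawning salmon 83.3, carrion scraps 39.4, ground squirrels 11, roots 7.27. Add prey in this order while the next type's profitability exceeds the intake rate on those already taken.
Rate on top 1: 164.1. spawning salmon: 83.3 < 164.1 → exclude; stop.
Optimal diet: ant nests — 1 of 5 types.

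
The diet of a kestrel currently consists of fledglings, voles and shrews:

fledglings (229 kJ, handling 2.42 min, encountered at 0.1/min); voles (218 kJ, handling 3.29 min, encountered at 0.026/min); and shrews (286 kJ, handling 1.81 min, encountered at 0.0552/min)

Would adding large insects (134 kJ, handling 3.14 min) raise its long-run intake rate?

Intake rate on the current diet: R = (0.1×229 + 0.026×218 + 0.0552×286) / (1 + 0.1×2.42 + 0.026×3.29 + 0.0552×1.81) = 44.36/1.427 = 31.07 kJ/min.
large insects: E/h = 134/3.14 = 42.68 kJ/min.
42.68 > 31.07, so adding large insects raises the average — include it.

Yes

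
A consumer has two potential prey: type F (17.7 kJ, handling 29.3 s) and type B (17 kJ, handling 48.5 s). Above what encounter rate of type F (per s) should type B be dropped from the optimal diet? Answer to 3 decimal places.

The zero-one rule: include type B iff E₂/h₂ > λE₁/(1+λh₁). Equality gives the switch point.
λE₁h₂ = E₂ + λE₂h₁ ⇒ λ = E₂/(E₁h₂ − E₂h₁) = 17/(858.4 − 498.1) = 0.04718 per s.

0.047 per s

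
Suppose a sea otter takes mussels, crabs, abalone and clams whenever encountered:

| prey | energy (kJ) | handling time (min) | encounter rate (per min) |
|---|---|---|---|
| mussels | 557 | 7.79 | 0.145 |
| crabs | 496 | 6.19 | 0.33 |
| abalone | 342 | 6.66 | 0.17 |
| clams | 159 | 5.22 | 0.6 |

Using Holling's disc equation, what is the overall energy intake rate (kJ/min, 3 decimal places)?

47.174 kJ/min

R = Σλ_iE_i / (1 + Σλ_ih_i)
Numerator: 0.145×557 + 0.33×496 + 0.17×342 + 0.6×159 = 398
Denominator: 1 + 0.145×7.79 + 0.33×6.19 + 0.17×6.66 + 0.6×5.22 = 8.436
R = 398/8.436 = 47.17 kJ/min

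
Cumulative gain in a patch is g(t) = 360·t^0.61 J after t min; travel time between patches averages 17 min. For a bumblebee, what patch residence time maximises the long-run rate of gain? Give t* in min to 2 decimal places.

26.59 min

By the marginal value theorem, leave when the instantaneous gain rate g'(t) equals the habitat-wide average g(t)/(T + t).
g'(t) = 0.61·360·t^-0.39. Setting 0.61·360·t^-0.39 = 360·t^0.61/(17+t) gives 0.61(17+t) = t, so 0.39·t = 0.61×17.
t* = 0.61×17/0.39 = 26.59 min.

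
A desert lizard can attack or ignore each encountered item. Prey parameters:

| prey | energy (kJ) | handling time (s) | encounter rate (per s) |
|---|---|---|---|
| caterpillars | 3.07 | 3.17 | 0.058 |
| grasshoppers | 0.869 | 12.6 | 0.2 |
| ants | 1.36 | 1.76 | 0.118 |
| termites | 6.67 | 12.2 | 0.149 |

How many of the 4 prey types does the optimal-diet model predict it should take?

3

Rank by E/h (kJ/s): caterpillars 0.968, ants 0.773, termites 0.547, grasshoppers 0.069. Include each in turn until the next type's E/h falls below the running intake rate.
Rate on top 1: 0.1504. ants: 0.773 > 0.1504 → include.
Rate on top 2: 0.2433. termites: 0.547 > 0.2433 → include.
Rate on top 3: 0.4152. grasshoppers: 0.069 < 0.4152 → exclude; stop.
Optimal diet: caterpillars, ants, termites — 3 of 4 types.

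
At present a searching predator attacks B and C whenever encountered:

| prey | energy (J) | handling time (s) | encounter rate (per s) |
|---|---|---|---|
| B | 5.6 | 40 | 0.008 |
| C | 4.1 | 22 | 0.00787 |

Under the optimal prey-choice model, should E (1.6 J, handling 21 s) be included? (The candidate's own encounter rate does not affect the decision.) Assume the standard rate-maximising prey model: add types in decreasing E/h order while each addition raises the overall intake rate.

Yes

Intake rate on the current diet: R = (0.008×5.6 + 0.00787×4.1) / (1 + 0.008×40 + 0.00787×22) = 0.07707/1.493 = 0.05161 J/s.
Profitability of E: 1.6/21 = 0.07619 J/s.
0.07619 > 0.05161, so adding E raises the average — include it.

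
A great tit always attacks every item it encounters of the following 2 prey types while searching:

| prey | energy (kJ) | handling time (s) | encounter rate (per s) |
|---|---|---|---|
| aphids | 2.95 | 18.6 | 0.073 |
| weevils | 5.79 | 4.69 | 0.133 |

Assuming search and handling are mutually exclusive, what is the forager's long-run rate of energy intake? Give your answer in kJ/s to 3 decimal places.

0.331 kJ/s

R = (0.073×2.95 + 0.133×5.79) / (1 + 0.073×18.6 + 0.133×4.69) = 0.9854/2.982 = 0.3305 kJ/s.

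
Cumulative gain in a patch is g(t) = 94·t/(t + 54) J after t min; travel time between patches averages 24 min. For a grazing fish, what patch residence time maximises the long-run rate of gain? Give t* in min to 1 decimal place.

36.0 min

Maximise g(t)/(T+t): set derivative to zero → g'(t)(T+t) = g(t).
g'(t) = 94·54/(t + 54)². Setting 94·54/(t+54)² = 94t/[(t+54)(24+t)] gives 54(24+t) = t(t+54), so t² = 54×24 = 1296.
t* = √1296 = 36 min.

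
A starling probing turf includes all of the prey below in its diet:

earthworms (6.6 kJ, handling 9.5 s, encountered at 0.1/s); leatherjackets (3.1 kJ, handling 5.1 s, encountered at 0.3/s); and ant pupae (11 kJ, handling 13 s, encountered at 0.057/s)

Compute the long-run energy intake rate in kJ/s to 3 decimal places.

0.525 kJ/s

R = Σλ_iE_i / (1 + Σλ_ih_i)
Numerator: 0.1×6.6 + 0.3×3.1 + 0.057×11 = 2.217
Denominator: 1 + 0.1×9.5 + 0.3×5.1 + 0.057×13 = 4.221
R = 2.217/4.221 = 0.5252 kJ/s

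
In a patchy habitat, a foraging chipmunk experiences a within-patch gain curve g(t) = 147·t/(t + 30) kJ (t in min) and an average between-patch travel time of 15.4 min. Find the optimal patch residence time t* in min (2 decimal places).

21.49 min

Maximise g(t)/(T+t): set derivative to zero → g'(t)(T+t) = g(t).
g'(t) = 147·30/(t + 30)². Setting 147·30/(t+30)² = 147t/[(t+30)(15.4+t)] gives 30(15.4+t) = t(t+30), so t² = 30×15.4 = 462.
t* = √462 = 21.49 min.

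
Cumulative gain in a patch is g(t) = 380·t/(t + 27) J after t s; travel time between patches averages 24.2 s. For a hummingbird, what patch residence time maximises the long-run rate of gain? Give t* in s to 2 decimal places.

Maximise g(t)/(T+t): set derivative to zero → g'(t)(T+t) = g(t).
g'(t) = 380·27/(t + 27)². Setting 380·27/(t+27)² = 380t/[(t+27)(24.2+t)] gives 27(24.2+t) = t(t+27), so t² = 27×24.2 = 653.4.
t* = √653.4 = 25.56 s.

25.56 s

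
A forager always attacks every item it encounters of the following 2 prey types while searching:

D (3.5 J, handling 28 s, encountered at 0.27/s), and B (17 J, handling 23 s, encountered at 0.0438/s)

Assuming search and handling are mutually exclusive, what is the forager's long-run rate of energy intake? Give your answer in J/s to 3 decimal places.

0.177 J/s

R = (0.27×3.5 + 0.0438×17) / (1 + 0.27×28 + 0.0438×23) = 1.69/9.567 = 0.1766 J/s.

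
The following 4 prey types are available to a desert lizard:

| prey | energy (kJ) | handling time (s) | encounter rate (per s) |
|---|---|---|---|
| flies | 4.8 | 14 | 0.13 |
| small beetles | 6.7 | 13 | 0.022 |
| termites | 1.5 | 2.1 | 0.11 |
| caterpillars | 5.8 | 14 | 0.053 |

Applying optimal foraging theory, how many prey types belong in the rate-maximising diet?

Profitabilities (E/h, kJ/s): termites 0.714, small beetles 0.515, caterpillars 0.414, flies 0.343. Add prey in this order while the next type's profitability exceeds the intake rate on those already taken.
Rate on top 1: 0.134. small beetles: 0.515 > 0.134 → include.
Rate on top 2: 0.2059. caterpillars: 0.414 > 0.2059 → include.
Rate on top 3: 0.2744. flies: 0.343 > 0.2744 → include.
Optimal diet: termites, small beetles, caterpillars, flies — 4 of 4 types.

4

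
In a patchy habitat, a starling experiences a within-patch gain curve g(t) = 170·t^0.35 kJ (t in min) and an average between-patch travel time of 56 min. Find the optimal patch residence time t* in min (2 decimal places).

30.15 min

By the marginal value theorem, leave when the instantaneous gain rate g'(t) equals the habitat-wide average g(t)/(T + t).
g'(t) = 0.35·170·t^-0.65. Setting 0.35·170·t^-0.65 = 170·t^0.35/(56+t) gives 0.35(56+t) = t, so 0.65·t = 0.35×56.
t* = 0.35×56/0.65 = 30.15 min.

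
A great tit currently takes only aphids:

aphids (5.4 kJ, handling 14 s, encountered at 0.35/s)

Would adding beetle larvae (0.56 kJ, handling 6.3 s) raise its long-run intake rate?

No

Intake rate on the current diet: R = (0.35×5.4) / (1 + 0.35×14) = 1.89/5.9 = 0.3203 kJ/s.
Profitability of beetle larvae: 0.56/6.3 = 0.08889 kJ/s.
0.08889 < 0.3203, so adding beetle larvae would lower the average — exclude it.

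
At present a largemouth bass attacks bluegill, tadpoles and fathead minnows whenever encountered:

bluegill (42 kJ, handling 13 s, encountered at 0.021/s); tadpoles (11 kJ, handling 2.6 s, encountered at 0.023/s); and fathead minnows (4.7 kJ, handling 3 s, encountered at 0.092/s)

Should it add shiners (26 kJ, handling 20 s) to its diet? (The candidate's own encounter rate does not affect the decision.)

Yes

Intake rate on the current diet: R = (0.021×42 + 0.023×11 + 0.092×4.7) / (1 + 0.021×13 + 0.023×2.6 + 0.092×3) = 1.567/1.609 = 0.9743 kJ/s.
Profitability of shiners: 26/20 = 1.3 kJ/s.
Since 1.3 > R, including shiners increases the long-run rate.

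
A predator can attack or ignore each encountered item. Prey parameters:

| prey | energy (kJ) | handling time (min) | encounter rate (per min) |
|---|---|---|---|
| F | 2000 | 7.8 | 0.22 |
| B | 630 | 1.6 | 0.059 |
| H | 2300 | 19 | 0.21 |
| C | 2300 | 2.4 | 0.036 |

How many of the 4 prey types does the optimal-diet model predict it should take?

E/h in descending order: C 958, B 394, F 256, H 121 kJ/min. The optimal diet is the largest prefix of this list for which every included type satisfies E_i/h_i > R on the types above it.
Rate on top 1: 76.22. B: 394 > 76.22 → include.
Rate on top 2: 101.6. F: 256 > 101.6 → include.
Rate on top 3: 193.3. H: 121 < 193.3 → exclude; stop.
Optimal diet: C, B, F — 3 of 4 types.

3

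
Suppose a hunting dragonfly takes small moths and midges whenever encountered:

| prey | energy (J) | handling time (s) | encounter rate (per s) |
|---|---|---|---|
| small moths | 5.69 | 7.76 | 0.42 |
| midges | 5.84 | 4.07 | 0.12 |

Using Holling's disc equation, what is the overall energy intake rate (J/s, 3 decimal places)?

0.651 J/s

R = Σλ_iE_i / (1 + Σλ_ih_i)
Numerator: 0.42×5.69 + 0.12×5.84 = 3.091
Denominator: 1 + 0.42×7.76 + 0.12×4.07 = 4.748
R = 3.091/4.748 = 0.651 J/s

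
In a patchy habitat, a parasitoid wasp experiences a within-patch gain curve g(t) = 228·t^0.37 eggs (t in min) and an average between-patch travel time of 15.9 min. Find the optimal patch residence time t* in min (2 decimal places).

9.34 min

Maximise g(t)/(T+t): set derivative to zero → g'(t)(T+t) = g(t).
g'(t) = 0.37·228·t^-0.63. Setting 0.37·228·t^-0.63 = 228·t^0.37/(15.9+t) gives 0.37(15.9+t) = t, so 0.63·t = 0.37×15.9.
t* = 0.37×15.9/0.63 = 9.338 min.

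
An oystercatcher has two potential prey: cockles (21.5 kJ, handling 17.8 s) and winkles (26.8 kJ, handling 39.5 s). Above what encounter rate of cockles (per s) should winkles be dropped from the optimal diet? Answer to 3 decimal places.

0.072 per s

Drop winkles once their profitability E₂/h₂ falls below the rate achievable on cockles alone: E₂/h₂ = λE₁/(1 + λh₁).
Solve for λ: λE₁h₂ = E₂(1 + λh₁) → λ(E₁h₂ − E₂h₁) = E₂ → λ = E₂/(E₁h₂ − E₂h₁).
λ = 26.8/(21.5×39.5 − 26.8×17.8) = 26.8/372.2 = 0.072 per s.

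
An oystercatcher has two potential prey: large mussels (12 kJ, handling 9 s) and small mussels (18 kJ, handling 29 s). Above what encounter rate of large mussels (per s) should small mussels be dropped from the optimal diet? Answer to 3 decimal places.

The zero-one rule: include small mussels iff E₂/h₂ > λE₁/(1+λh₁). Equality gives the switch point.
λE₁h₂ = E₂ + λE₂h₁ ⇒ λ = E₂/(E₁h₂ − E₂h₁) = 18/(348 − 162) = 0.09677 per s.

0.097 per s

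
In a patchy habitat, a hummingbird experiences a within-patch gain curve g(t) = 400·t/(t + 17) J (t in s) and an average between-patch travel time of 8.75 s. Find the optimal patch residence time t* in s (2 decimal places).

12.20 s

Maximise g(t)/(T+t): set derivative to zero → g'(t)(T+t) = g(t).
g'(t) = 400·17/(t + 17)². Setting 400·17/(t+17)² = 400t/[(t+17)(8.75+t)] gives 17(8.75+t) = t(t+17), so t² = 17×8.75 = 148.8.
t* = √148.8 = 12.2 s.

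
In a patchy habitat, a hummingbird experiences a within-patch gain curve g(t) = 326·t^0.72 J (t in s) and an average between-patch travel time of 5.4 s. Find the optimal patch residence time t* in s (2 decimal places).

13.89 s

By the marginal value theorem, leave when the instantaneous gain rate g'(t) equals the habitat-wide average g(t)/(T + t).
g'(t) = 0.72·326·t^-0.28. Setting 0.72·326·t^-0.28 = 326·t^0.72/(5.4+t) gives 0.72(5.4+t) = t, so 0.28·t = 0.72×5.4.
t* = 0.72×5.4/0.28 = 13.89 s.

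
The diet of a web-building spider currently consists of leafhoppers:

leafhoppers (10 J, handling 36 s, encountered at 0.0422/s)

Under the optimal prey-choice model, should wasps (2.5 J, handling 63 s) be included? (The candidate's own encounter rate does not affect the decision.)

No

On leafhoppers alone, R = ΣλE/(1+Σλh) = 0.422/2.519 = 0.1675 J/s.
Profitability of wasps: 2.5/63 = 0.03968 J/s.
0.03968 < 0.1675, so adding wasps would lower the average — exclude it.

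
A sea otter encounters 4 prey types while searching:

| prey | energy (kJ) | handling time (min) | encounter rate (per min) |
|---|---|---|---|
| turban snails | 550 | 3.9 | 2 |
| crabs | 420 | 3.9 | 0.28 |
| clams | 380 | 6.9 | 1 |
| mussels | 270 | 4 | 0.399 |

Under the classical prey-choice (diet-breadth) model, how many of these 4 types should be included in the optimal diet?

E/h in descending order: turban snails 141, crabs 108, mussels 67.5, clams 55.1 kJ/min. The optimal diet is the largest prefix of this list for which every included type satisfies E_i/h_i > R on the types above it.
Rate on top 1: 125. crabs: 108 < 125 → exclude; stop.
Optimal diet: turban snails — 1 of 4 types.

1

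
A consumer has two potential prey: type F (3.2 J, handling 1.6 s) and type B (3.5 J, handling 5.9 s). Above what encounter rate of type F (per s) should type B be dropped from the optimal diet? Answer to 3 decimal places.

0.264 per s

At the threshold, the rate on type F alone equals the profitability of type B: λ·3.2/(1 + λ·1.6) = 3.5/5.9 = 0.5932.
Rearranging, λ(3.2 − 0.5932×1.6) = 0.5932, so λ = 0.5932/2.251 = 0.2636 per s.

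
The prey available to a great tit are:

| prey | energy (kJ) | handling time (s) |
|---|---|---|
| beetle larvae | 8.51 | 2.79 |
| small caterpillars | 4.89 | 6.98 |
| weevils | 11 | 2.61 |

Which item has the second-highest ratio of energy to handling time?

Profitability E/h (kJ/s): beetle larvae = 8.51/2.79 = 3.05, small caterpillars = 4.89/6.98 = 0.701, weevils = 11/2.61 = 4.21.
Ranked: weevils > beetle larvae > small caterpillars.

beetle larvae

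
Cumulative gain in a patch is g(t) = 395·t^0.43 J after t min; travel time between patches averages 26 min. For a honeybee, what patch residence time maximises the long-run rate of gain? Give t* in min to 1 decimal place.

19.6 min

Maximise g(t)/(T+t): set derivative to zero → g'(t)(T+t) = g(t).
g'(t) = 0.43·395·t^-0.57. Setting 0.43·395·t^-0.57 = 395·t^0.43/(26+t) gives 0.43(26+t) = t, so 0.57·t = 0.43×26.
t* = 0.43×26/0.57 = 19.61 min.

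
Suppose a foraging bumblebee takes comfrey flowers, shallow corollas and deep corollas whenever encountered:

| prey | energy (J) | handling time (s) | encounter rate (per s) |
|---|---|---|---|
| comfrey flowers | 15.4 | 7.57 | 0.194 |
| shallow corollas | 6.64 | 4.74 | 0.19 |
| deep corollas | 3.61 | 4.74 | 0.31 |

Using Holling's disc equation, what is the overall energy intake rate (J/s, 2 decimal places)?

1.11 J/s

R = Σλ_iE_i / (1 + Σλ_ih_i)
Numerator: 0.194×15.4 + 0.19×6.64 + 0.31×3.61 = 5.368
Denominator: 1 + 0.194×7.57 + 0.19×4.74 + 0.31×4.74 = 4.839
R = 5.368/4.839 = 1.109 J/s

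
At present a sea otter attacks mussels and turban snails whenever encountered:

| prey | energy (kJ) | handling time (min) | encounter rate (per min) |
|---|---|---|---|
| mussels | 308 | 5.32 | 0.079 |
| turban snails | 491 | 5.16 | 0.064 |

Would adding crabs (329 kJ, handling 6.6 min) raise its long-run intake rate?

On mussels and turban snails alone, R = ΣλE/(1+Σλh) = 55.76/1.751 = 31.85 kJ/min.
crabs: E/h = 329/6.6 = 49.85 kJ/min.
Since 49.85 > R, including crabs increases the long-run rate.

Yes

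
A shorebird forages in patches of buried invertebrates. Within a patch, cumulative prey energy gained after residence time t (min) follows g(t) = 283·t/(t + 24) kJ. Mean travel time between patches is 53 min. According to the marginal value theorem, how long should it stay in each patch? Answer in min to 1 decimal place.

Optimal t* satisfies g'(t*) = g(t*)/(T + t*).
g'(t) = 283·24/(t + 24)². Setting 283·24/(t+24)² = 283t/[(t+24)(53+t)] gives 24(53+t) = t(t+24), so t² = 24×53 = 1272.
t* = √1272 = 35.67 min.

35.7 min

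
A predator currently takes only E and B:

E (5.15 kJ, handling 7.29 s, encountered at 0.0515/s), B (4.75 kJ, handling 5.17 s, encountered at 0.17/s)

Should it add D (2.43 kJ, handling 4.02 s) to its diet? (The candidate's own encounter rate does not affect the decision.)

Yes

Current rate: (0.0515×5.15 + 0.17×4.75)/(1 + 0.0515×7.29 + 0.17×5.17) = 0.4758 kJ/s.
D: E/h = 2.43/4.02 = 0.6045 kJ/s.
0.6045 > 0.4758, so adding D raises the average — include it.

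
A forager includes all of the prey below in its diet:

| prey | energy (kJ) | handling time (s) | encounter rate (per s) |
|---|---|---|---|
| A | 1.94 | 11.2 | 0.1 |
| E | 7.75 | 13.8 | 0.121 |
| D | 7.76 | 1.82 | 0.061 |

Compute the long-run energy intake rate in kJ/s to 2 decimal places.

Energy encountered per unit search time: 0.1×1.94 + 0.121×7.75 + 0.061×7.76 = 1.605 kJ/s.
Handling time per unit search time: 0.1×11.2 + 0.121×13.8 + 0.061×1.82 = 2.901.
Rate = 1.605/(1 + 2.901) = 0.4115 kJ/s.

0.41 kJ/s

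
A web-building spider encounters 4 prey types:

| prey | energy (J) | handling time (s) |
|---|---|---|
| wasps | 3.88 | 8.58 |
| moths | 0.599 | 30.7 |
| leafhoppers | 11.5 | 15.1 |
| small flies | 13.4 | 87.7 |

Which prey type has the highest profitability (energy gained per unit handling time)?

In descending order of E/h:
leafhoppers: 11.5/15.1 = 0.762 J/s
wasps: 3.88/8.58 = 0.452 J/s
small flies: 13.4/87.7 = 0.153 J/s
moths: 0.599/30.7 = 0.0195 J/s

leafhoppers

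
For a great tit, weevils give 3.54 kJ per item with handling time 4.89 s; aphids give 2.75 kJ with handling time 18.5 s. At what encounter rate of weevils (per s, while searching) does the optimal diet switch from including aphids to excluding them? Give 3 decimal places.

0.053 per s

At the threshold, the rate on weevils alone equals the profitability of aphids: λ·3.54/(1 + λ·4.89) = 2.75/18.5 = 0.1486.
Rearranging, λ(3.54 − 0.1486×4.89) = 0.1486, so λ = 0.1486/2.813 = 0.05284 per s.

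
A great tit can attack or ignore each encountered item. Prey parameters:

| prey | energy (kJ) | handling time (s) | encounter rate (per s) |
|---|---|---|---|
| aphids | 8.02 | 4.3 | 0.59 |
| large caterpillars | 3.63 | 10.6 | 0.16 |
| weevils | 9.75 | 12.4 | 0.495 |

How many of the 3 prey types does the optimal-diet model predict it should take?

1

Rank by E/h (kJ/s): aphids 1.87, weevils 0.786, large caterpillars 0.342. Include each in turn until the next type's E/h falls below the running intake rate.
Rate on top 1: 1.338. weevils: 0.786 < 1.338 → exclude; stop.
Optimal diet: aphids — 1 of 3 types.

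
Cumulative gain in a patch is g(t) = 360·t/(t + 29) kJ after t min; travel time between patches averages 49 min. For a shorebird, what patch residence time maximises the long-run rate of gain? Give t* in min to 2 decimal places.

37.70 min

By the marginal value theorem, leave when the instantaneous gain rate g'(t) equals the habitat-wide average g(t)/(T + t).
g'(t) = 360·29/(t + 29)². Setting 360·29/(t+29)² = 360t/[(t+29)(49+t)] gives 29(49+t) = t(t+29), so t² = 29×49 = 1421.
t* = √1421 = 37.7 min.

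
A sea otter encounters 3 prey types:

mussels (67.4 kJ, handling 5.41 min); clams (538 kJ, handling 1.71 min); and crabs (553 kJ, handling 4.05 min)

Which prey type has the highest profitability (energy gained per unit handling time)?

In descending order of E/h:
clams: 538/1.71 = 315 kJ/min
crabs: 553/4.05 = 137 kJ/min
mussels: 67.4/5.41 = 12.5 kJ/min

clams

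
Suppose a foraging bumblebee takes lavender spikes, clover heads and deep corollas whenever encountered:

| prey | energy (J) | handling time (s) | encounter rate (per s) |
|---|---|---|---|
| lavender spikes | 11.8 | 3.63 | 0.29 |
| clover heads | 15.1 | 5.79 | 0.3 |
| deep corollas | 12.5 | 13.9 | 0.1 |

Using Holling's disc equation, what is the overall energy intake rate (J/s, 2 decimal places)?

R = Σλ_iE_i / (1 + Σλ_ih_i)
Numerator: 0.29×11.8 + 0.3×15.1 + 0.1×12.5 = 9.202
Denominator: 1 + 0.29×3.63 + 0.3×5.79 + 0.1×13.9 = 5.18
R = 9.202/5.18 = 1.777 J/s

1.78 J/s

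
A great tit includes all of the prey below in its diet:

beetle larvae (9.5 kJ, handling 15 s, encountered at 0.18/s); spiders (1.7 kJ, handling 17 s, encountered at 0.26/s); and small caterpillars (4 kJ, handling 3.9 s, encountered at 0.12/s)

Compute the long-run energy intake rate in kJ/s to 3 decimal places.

R = (0.18×9.5 + 0.26×1.7 + 0.12×4) / (1 + 0.18×15 + 0.26×17 + 0.12×3.9) = 2.632/8.588 = 0.3065 kJ/s.

0.306 kJ/s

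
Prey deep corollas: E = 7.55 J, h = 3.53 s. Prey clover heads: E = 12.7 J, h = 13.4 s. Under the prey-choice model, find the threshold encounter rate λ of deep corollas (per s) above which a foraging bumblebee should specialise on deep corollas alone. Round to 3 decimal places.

0.225 per s

The zero-one rule: include clover heads iff E₂/h₂ > λE₁/(1+λh₁). Equality gives the switch point.
λE₁h₂ = E₂ + λE₂h₁ ⇒ λ = E₂/(E₁h₂ − E₂h₁) = 12.7/(101.2 − 44.83) = 0.2254 per s.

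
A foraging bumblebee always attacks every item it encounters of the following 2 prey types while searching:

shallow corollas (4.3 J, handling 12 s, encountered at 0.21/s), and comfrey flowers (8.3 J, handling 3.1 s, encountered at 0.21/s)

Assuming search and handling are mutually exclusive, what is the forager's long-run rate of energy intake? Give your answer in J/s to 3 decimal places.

R = (0.21×4.3 + 0.21×8.3) / (1 + 0.21×12 + 0.21×3.1) = 2.646/4.171 = 0.6344 J/s.

0.634 J/s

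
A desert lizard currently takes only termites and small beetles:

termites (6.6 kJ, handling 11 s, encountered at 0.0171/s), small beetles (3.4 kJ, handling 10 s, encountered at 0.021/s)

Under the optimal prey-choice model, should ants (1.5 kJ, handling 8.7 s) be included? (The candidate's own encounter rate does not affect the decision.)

Yes

On termites and small beetles alone, R = ΣλE/(1+Σλh) = 0.1843/1.398 = 0.1318 kJ/s.
Profitability of ants: 1.5/8.7 = 0.1724 kJ/s.
Since 0.1724 > R, including ants increases the long-run rate.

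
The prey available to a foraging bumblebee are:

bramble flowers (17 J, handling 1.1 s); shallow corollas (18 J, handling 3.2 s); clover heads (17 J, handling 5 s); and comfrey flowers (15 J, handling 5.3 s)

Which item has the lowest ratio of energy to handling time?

comfrey flowers

In descending order of E/h:
bramble flowers: 17/1.1 = 15.5 J/s
shallow corollas: 18/3.2 = 5.62 J/s
clover heads: 17/5 = 3.4 J/s
comfrey flowers: 15/5.3 = 2.83 J/s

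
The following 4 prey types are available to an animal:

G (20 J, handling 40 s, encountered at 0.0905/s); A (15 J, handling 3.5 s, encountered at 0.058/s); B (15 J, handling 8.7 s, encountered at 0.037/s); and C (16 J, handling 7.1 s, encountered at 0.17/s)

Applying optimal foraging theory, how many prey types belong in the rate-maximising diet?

3

E/h in descending order: A 4.29, C 2.25, B 1.72, G 0.5 J/s. The optimal diet is the largest prefix of this list for which every included type satisfies E_i/h_i > R on the types above it.
Rate on top 1: 0.7232. C: 2.25 > 0.7232 → include.
Rate on top 2: 1.49. B: 1.72 > 1.49 → include.
Rate on top 3: 1.517. G: 0.5 < 1.517 → exclude; stop.
Optimal diet: A, C, B — 3 of 4 types.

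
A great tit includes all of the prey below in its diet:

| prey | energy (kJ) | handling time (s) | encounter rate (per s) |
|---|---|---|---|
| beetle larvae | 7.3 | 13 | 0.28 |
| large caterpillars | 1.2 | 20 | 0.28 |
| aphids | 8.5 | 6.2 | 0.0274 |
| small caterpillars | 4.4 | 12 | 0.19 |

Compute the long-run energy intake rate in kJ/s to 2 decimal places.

0.27 kJ/s

R = (0.28×7.3 + 0.28×1.2 + 0.0274×8.5 + 0.19×4.4) / (1 + 0.28×13 + 0.28×20 + 0.0274×6.2 + 0.19×12) = 3.449/12.69 = 0.2718 kJ/s.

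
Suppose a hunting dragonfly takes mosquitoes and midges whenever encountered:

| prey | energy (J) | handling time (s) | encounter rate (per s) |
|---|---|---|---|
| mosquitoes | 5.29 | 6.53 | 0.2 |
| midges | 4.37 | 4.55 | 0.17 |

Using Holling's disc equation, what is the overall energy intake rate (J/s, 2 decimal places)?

0.58 J/s

R = Σλ_iE_i / (1 + Σλ_ih_i)
Numerator: 0.2×5.29 + 0.17×4.37 = 1.801
Denominator: 1 + 0.2×6.53 + 0.17×4.55 = 3.08
R = 1.801/3.08 = 0.5848 J/s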